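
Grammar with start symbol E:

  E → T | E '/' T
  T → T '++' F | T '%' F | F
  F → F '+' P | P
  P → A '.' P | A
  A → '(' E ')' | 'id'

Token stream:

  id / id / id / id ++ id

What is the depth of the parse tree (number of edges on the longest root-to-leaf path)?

[E [E [E [E [T [F [P [A id]]]]] / [T [F [P [A id]]]]] / [T [F [P [A id]]]]] / [T [T [F [P [A id]]]] ++ [F [P [A id]]]]]

8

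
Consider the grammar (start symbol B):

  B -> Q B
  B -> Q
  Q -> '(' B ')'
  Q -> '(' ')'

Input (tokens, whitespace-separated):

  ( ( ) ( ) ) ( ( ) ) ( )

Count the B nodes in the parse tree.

[B [Q ( [B [Q ( )] [B [Q ( )]]] )] [B [Q ( [B [Q ( )]] )] [B [Q ( )]]]]

6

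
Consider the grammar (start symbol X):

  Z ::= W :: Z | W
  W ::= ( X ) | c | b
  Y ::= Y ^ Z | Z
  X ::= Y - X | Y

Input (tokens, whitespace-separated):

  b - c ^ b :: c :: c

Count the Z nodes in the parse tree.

[X [Y [Z [W b]]] - [X [Y [Y [Z [W c]]] ^ [Z [W b] :: [Z [W c] :: [Z [W c]]]]]]]

5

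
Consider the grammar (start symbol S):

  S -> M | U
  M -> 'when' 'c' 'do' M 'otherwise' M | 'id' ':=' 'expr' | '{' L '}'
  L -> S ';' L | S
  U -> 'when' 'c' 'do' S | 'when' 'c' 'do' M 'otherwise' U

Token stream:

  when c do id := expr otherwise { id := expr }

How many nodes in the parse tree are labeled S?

2

[S [M when c do [M id := expr] otherwise [M { [L [S [M id := expr]]] }]]]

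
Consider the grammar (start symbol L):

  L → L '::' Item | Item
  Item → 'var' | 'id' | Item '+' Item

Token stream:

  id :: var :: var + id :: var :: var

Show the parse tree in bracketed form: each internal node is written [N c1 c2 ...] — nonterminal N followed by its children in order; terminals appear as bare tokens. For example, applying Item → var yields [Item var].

[L [L [L [L [L [Item id]] :: [Item var]] :: [Item [Item var] + [Item id]]] :: [Item var]] :: [Item var]]

L
L :: Item
L :: Item :: Item
L :: Item :: Item :: Item
L :: Item :: Item :: Item :: Item
Item :: Item :: Item :: Item :: Item
id :: Item :: Item :: Item :: Item
id :: var :: Item :: Item :: Item
id :: var :: Item + Item :: Item :: Item
id :: var :: var + Item :: Item :: Item
id :: var :: var + id :: Item :: Item
id :: var :: var + id :: var :: Item
id :: var :: var + id :: var :: var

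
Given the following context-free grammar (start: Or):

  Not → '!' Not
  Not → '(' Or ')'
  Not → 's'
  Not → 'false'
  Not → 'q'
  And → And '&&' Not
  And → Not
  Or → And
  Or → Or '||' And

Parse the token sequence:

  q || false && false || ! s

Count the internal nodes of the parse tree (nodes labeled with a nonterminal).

[Or [Or [Or [And [Not q]]] || [And [And [Not false]] && [Not false]]] || [And [Not ! [Not s]]]]

12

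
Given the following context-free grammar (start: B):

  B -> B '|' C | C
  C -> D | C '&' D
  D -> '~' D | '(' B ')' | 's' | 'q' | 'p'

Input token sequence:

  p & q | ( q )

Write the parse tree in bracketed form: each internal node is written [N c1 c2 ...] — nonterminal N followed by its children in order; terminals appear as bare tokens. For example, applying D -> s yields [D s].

[B [B [C [C [D p]] & [D q]]] | [C [D ( [B [C [D q]]] )]]]

B
B | C
C | C
C & D | C
D & D | C
p & D | C
p & q | C
p & q | D
p & q | ( B )
p & q | ( C )
p & q | ( D )
p & q | ( q )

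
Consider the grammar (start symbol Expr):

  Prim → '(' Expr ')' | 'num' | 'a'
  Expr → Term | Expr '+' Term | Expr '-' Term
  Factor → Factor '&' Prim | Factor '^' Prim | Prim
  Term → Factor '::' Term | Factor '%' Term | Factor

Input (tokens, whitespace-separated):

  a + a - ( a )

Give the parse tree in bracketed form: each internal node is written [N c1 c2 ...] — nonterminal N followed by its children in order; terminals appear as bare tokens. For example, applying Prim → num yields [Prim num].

[Expr [Expr [Expr [Term [Factor [Prim a]]]] + [Term [Factor [Prim a]]]] - [Term [Factor [Prim ( [Expr [Term [Factor [Prim a]]]] )]]]]

Expr
Expr - Term
Expr + Term - Term
Term + Term - Term
Factor + Term - Term
Prim + Term - Term
a + Term - Term
a + Factor - Term
a + Prim - Term
a + a - Term
a + a - Factor
a + a - Prim
a + a - ( Expr )
a + a - ( Term )
a + a - ( Factor )
a + a - ( Prim )
a + a - ( a )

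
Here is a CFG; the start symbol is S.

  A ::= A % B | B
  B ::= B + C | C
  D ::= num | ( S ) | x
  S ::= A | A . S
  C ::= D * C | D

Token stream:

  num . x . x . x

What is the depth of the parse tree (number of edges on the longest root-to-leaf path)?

[S [A [B [C [D num]]]] . [S [A [B [C [D x]]]] . [S [A [B [C [D x]]]] . [S [A [B [C [D x]]]]]]]]

8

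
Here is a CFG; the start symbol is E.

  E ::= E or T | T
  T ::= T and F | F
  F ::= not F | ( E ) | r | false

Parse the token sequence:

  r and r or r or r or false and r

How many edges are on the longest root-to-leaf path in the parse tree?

[E [E [E [E [T [T [F r]] and [F r]]] or [T [F r]]] or [T [F r]]] or [T [T [F false]] and [F r]]]

7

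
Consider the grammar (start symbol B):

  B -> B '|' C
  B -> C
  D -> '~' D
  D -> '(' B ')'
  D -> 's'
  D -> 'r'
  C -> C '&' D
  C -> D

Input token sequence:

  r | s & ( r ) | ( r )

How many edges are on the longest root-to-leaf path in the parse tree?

[B [B [B [C [D r]]] | [C [C [D s]] & [D ( [B [C [D r]]] )]]] | [C [D ( [B [C [D r]]] )]]]

7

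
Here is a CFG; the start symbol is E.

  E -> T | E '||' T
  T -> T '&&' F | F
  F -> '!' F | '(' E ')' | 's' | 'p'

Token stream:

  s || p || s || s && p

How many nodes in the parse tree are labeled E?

[E [E [E [E [T [F s]]] || [T [F p]]] || [T [F s]]] || [T [T [F s]] && [F p]]]

4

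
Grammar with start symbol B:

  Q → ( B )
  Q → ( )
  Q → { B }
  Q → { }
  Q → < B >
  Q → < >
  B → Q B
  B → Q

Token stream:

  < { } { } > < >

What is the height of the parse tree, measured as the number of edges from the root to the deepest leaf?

[B [Q < [B [Q { }] [B [Q { }]]] >] [B [Q < >]]]

5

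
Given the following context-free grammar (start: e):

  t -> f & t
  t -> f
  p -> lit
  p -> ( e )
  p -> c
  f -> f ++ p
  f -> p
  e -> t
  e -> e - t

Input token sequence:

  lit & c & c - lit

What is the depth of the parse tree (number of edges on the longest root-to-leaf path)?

7

[e [e [t [f [p lit]] & [t [f [p c]] & [t [f [p c]]]]]] - [t [f [p lit]]]]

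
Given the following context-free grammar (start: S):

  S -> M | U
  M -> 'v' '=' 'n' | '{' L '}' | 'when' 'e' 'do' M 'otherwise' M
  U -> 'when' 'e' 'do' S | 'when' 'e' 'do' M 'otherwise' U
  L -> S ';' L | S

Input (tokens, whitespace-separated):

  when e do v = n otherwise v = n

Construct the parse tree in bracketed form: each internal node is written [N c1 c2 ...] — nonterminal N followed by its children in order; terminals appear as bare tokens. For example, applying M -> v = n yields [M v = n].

[S [M when e do [M v = n] otherwise [M v = n]]]

S
M
when e do M otherwise M
when e do v = n otherwise M
when e do v = n otherwise v = n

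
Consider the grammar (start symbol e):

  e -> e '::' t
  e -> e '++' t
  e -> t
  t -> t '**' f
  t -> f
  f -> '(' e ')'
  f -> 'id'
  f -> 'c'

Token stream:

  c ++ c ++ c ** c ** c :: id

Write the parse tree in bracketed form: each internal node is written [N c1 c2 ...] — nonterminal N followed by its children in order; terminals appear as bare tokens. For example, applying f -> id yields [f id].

e
e :: t
e ++ t :: t
e ++ t ++ t :: t
t ++ t ++ t :: t
f ++ t ++ t :: t
c ++ t ++ t :: t
c ++ f ++ t :: t
c ++ c ++ t :: t
c ++ c ++ t ** f :: t
c ++ c ++ t ** f ** f :: t
c ++ c ++ f ** f ** f :: t
c ++ c ++ c ** f ** f :: t
c ++ c ++ c ** c ** f :: t
c ++ c ++ c ** c ** c :: t
c ++ c ++ c ** c ** c :: f
c ++ c ++ c ** c ** c :: id

[e [e [e [e [t [f c]]] ++ [t [f c]]] ++ [t [t [t [f c]] ** [f c]] ** [f c]]] :: [t [f id]]]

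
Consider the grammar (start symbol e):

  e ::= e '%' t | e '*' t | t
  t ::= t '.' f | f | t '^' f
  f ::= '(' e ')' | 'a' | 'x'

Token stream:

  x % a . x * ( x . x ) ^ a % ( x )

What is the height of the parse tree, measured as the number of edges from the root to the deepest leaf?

[e [e [e [e [t [f x]]] % [t [t [f a]] . [f x]]] * [t [t [f ( [e [t [t [f x]] . [f x]]] )]] ^ [f a]]] % [t [f ( [e [t [f x]]] )]]]

9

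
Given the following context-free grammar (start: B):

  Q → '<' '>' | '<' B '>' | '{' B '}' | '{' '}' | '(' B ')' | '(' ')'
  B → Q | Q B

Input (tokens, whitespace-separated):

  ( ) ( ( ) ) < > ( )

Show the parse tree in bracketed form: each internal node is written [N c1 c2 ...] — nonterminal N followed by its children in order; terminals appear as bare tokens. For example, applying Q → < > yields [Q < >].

B
Q B
( ) B
( ) Q B
( ) ( B ) B
( ) ( Q ) B
( ) ( ( ) ) B
( ) ( ( ) ) Q B
( ) ( ( ) ) < > B
( ) ( ( ) ) < > Q
( ) ( ( ) ) < > ( )

[B [Q ( )] [B [Q ( [B [Q ( )]] )] [B [Q < >] [B [Q ( )]]]]]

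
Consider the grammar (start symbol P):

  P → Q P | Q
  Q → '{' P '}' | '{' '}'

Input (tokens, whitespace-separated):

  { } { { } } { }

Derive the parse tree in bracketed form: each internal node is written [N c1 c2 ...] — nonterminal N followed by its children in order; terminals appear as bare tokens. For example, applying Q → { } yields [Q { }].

[P [Q { }] [P [Q { [P [Q { }]] }] [P [Q { }]]]]

P
Q P
{ } P
{ } Q P
{ } { P } P
{ } { Q } P
{ } { { } } P
{ } { { } } Q
{ } { { } } { }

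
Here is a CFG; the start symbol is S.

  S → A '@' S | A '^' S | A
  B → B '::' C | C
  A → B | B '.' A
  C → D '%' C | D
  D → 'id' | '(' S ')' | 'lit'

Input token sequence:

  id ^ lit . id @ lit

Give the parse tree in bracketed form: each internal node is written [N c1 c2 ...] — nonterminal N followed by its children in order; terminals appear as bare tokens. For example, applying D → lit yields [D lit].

S
A ^ S
B ^ S
C ^ S
D ^ S
id ^ S
id ^ A @ S
id ^ B . A @ S
id ^ C . A @ S
id ^ D . A @ S
id ^ lit . A @ S
id ^ lit . B @ S
id ^ lit . C @ S
id ^ lit . D @ S
id ^ lit . id @ S
id ^ lit . id @ A
id ^ lit . id @ B
id ^ lit . id @ C
id ^ lit . id @ D
id ^ lit . id @ lit

[S [A [B [C [D id]]]] ^ [S [A [B [C [D lit]]] . [A [B [C [D id]]]]] @ [S [A [B [C [D lit]]]]]]]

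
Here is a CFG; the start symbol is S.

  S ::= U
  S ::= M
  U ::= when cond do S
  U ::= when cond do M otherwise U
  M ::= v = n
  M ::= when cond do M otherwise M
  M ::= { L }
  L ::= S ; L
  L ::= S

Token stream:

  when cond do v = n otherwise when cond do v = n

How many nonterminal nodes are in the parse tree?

6

[S [U when cond do [M v = n] otherwise [U when cond do [S [M v = n]]]]]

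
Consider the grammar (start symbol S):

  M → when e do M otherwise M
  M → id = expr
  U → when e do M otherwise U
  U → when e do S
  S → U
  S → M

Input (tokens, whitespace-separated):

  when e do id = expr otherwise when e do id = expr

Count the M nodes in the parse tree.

[S [U when e do [M id = expr] otherwise [U when e do [S [M id = expr]]]]]

2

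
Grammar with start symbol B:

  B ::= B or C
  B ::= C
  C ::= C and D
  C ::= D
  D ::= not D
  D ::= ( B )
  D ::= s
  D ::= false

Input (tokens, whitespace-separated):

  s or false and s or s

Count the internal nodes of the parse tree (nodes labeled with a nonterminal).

11

[B [B [B [C [D s]]] or [C [C [D false]] and [D s]]] or [C [D s]]]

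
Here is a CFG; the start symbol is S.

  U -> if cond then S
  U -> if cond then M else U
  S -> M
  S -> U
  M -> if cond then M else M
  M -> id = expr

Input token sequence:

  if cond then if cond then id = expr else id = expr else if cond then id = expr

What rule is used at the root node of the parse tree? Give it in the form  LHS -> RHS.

[S [U if cond then [M if cond then [M id = expr] else [M id = expr]] else [U if cond then [S [M id = expr]]]]]

S -> U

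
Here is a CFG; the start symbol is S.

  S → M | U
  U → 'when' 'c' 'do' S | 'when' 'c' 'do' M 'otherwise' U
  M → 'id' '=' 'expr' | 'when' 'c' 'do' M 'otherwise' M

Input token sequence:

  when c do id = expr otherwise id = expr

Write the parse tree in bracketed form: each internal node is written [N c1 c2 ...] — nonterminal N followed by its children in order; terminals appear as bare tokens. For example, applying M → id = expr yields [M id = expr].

[S [M when c do [M id = expr] otherwise [M id = expr]]]

S
M
when c do M otherwise M
when c do id = expr otherwise M
when c do id = expr otherwise id = expr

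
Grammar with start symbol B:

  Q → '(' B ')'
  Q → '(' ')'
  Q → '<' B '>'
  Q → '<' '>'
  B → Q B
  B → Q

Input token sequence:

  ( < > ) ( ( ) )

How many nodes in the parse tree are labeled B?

[B [Q ( [B [Q < >]] )] [B [Q ( [B [Q ( )]] )]]]

4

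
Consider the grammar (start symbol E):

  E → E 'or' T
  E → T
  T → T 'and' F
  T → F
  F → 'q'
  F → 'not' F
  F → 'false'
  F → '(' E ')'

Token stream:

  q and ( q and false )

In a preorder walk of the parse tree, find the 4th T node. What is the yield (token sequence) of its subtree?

[E [T [T [F q]] and [F ( [E [T [T [F q]] and [F false]]] )]]]

q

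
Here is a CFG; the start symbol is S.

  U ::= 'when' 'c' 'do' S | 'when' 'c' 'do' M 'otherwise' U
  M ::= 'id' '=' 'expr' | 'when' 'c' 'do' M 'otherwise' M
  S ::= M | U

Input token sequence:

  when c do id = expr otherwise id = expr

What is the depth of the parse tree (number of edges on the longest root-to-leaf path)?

3

[S [M when c do [M id = expr] otherwise [M id = expr]]]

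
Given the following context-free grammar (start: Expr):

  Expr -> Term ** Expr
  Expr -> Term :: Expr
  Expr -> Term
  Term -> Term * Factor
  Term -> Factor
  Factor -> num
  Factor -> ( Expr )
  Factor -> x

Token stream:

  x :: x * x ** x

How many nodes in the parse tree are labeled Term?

4

[Expr [Term [Factor x]] :: [Expr [Term [Term [Factor x]] * [Factor x]] ** [Expr [Term [Factor x]]]]]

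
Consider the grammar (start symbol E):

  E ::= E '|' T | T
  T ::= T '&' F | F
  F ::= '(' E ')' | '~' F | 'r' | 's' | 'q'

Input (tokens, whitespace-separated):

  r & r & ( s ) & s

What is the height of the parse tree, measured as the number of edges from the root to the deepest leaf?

7

[E [T [T [T [T [F r]] & [F r]] & [F ( [E [T [F s]]] )]] & [F s]]]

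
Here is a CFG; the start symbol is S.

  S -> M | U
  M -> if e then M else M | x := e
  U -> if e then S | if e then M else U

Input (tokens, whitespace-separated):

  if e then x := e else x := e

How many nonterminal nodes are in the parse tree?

4

[S [M if e then [M x := e] else [M x := e]]]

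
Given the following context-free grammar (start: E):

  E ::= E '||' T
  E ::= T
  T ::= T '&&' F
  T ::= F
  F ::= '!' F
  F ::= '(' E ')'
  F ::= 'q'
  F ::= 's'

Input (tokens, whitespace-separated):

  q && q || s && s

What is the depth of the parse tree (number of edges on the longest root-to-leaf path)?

5

[E [E [T [T [F q]] && [F q]]] || [T [T [F s]] && [F s]]]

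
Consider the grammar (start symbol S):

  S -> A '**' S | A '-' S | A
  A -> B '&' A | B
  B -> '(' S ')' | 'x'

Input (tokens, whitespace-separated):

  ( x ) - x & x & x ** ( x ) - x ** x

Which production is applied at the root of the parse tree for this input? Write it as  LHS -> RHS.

S -> A '-' S

[S [A [B ( [S [A [B x]]] )]] - [S [A [B x] & [A [B x] & [A [B x]]]] ** [S [A [B ( [S [A [B x]]] )]] - [S [A [B x]] ** [S [A [B x]]]]]]]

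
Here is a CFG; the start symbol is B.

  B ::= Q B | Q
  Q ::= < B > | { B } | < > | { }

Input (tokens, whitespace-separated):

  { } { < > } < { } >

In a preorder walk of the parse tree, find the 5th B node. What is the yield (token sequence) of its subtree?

[B [Q { }] [B [Q { [B [Q < >]] }] [B [Q < [B [Q { }]] >]]]]

{ }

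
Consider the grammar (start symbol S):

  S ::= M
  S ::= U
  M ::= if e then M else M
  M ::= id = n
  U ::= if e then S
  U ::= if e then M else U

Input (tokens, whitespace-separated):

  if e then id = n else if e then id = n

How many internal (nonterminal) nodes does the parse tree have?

[S [U if e then [M id = n] else [U if e then [S [M id = n]]]]]

6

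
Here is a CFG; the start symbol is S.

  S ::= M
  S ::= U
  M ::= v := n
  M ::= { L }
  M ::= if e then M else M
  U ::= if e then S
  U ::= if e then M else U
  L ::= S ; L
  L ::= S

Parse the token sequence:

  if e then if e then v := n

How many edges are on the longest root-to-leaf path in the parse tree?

6

[S [U if e then [S [U if e then [S [M v := n]]]]]]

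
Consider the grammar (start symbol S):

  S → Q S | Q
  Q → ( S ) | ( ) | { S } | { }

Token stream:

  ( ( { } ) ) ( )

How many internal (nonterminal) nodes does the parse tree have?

[S [Q ( [S [Q ( [S [Q { }]] )]] )] [S [Q ( )]]]

8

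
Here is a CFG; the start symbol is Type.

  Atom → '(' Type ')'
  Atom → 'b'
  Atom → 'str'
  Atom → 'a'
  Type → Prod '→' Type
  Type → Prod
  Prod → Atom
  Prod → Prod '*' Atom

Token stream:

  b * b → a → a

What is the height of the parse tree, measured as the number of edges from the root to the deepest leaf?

5

[Type [Prod [Prod [Atom b]] * [Atom b]] → [Type [Prod [Atom a]] → [Type [Prod [Atom a]]]]]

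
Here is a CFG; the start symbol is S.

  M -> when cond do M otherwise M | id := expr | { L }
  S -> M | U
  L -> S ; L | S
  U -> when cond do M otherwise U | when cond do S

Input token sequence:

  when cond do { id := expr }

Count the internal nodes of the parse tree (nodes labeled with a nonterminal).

[S [U when cond do [S [M { [L [S [M id := expr]]] }]]]]

7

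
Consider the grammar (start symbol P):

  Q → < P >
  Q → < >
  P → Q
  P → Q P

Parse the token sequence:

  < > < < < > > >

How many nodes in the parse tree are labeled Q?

4

[P [Q < >] [P [Q < [P [Q < [P [Q < >]] >]] >]]]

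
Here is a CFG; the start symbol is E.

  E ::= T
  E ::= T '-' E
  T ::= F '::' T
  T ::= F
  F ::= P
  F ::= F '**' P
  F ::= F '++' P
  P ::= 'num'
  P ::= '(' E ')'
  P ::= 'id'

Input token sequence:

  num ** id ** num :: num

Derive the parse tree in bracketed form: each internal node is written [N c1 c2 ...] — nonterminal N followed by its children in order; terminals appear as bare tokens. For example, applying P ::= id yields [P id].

E
T
F :: T
F ** P :: T
F ** P ** P :: T
P ** P ** P :: T
num ** P ** P :: T
num ** id ** P :: T
num ** id ** num :: T
num ** id ** num :: F
num ** id ** num :: P
num ** id ** num :: num

[E [T [F [F [F [P num]] ** [P id]] ** [P num]] :: [T [F [P num]]]]]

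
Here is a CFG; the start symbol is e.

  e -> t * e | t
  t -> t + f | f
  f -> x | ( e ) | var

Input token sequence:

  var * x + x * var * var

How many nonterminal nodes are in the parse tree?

[e [t [f var]] * [e [t [t [f x]] + [f x]] * [e [t [f var]] * [e [t [f var]]]]]]

14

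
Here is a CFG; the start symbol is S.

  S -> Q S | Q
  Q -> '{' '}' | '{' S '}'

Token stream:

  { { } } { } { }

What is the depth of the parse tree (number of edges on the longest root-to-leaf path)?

4

[S [Q { [S [Q { }]] }] [S [Q { }] [S [Q { }]]]]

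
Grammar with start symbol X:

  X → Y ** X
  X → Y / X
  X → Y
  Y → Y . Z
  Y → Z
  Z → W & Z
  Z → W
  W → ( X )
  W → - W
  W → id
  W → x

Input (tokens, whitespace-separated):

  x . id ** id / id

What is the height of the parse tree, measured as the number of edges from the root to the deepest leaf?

[X [Y [Y [Z [W x]]] . [Z [W id]]] ** [X [Y [Z [W id]]] / [X [Y [Z [W id]]]]]]

6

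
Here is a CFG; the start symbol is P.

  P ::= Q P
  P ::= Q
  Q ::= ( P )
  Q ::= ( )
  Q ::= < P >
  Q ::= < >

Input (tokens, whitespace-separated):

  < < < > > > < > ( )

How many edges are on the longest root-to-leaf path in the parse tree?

[P [Q < [P [Q < [P [Q < >]] >]] >] [P [Q < >] [P [Q ( )]]]]

6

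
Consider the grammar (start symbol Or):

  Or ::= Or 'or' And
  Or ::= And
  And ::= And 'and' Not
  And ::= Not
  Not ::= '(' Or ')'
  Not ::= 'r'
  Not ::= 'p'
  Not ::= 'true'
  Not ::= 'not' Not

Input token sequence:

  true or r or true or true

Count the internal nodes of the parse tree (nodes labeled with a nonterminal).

[Or [Or [Or [Or [And [Not true]]] or [And [Not r]]] or [And [Not true]]] or [And [Not true]]]

12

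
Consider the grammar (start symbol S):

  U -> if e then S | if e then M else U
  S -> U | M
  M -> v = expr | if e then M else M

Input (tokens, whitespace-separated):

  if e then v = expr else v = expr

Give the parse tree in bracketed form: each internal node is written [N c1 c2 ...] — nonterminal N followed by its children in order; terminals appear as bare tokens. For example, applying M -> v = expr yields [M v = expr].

[S [M if e then [M v = expr] else [M v = expr]]]

S
M
if e then M else M
if e then v = expr else M
if e then v = expr else v = expr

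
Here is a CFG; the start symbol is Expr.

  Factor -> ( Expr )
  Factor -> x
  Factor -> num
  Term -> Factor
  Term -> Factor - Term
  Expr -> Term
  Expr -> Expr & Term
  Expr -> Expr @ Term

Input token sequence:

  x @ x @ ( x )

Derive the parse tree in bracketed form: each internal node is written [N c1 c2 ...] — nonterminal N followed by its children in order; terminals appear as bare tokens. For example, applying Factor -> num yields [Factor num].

[Expr [Expr [Expr [Term [Factor x]]] @ [Term [Factor x]]] @ [Term [Factor ( [Expr [Term [Factor x]]] )]]]

Expr
Expr @ Term
Expr @ Term @ Term
Term @ Term @ Term
Factor @ Term @ Term
x @ Term @ Term
x @ Factor @ Term
x @ x @ Term
x @ x @ Factor
x @ x @ ( Expr )
x @ x @ ( Term )
x @ x @ ( Factor )
x @ x @ ( x )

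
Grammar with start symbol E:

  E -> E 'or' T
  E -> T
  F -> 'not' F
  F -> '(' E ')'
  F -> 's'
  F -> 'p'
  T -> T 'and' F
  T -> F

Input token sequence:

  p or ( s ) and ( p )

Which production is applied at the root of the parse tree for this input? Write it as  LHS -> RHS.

E -> E 'or' T

[E [E [T [F p]]] or [T [T [F ( [E [T [F s]]] )]] and [F ( [E [T [F p]]] )]]]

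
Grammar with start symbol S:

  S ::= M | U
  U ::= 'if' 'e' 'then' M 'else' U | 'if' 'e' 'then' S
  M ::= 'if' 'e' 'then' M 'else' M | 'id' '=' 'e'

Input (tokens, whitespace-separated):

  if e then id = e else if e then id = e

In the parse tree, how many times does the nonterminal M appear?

[S [U if e then [M id = e] else [U if e then [S [M id = e]]]]]

2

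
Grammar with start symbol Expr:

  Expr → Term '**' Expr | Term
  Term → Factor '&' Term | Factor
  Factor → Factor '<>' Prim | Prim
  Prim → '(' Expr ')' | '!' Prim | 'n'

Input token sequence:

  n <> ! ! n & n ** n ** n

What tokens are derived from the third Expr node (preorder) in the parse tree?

n

[Expr [Term [Factor [Factor [Prim n]] <> [Prim ! [Prim ! [Prim n]]]] & [Term [Factor [Prim n]]]] ** [Expr [Term [Factor [Prim n]]] ** [Expr [Term [Factor [Prim n]]]]]]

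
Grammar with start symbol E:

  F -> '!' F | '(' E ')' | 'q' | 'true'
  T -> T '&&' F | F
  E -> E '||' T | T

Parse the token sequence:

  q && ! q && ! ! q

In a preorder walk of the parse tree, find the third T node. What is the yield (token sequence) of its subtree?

[E [T [T [T [F q]] && [F ! [F q]]] && [F ! [F ! [F q]]]]]

q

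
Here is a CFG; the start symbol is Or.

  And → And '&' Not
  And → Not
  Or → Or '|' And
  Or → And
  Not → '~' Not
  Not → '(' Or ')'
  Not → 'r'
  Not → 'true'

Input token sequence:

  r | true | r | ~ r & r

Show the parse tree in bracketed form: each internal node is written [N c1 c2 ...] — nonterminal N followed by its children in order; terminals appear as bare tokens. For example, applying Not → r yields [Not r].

Or
Or | And
Or | And | And
Or | And | And | And
And | And | And | And
Not | And | And | And
r | And | And | And
r | Not | And | And
r | true | And | And
r | true | Not | And
r | true | r | And
r | true | r | And & Not
r | true | r | Not & Not
r | true | r | ~ Not & Not
r | true | r | ~ r & Not
r | true | r | ~ r & r

[Or [Or [Or [Or [And [Not r]]] | [And [Not true]]] | [And [Not r]]] | [And [And [Not ~ [Not r]]] & [Not r]]]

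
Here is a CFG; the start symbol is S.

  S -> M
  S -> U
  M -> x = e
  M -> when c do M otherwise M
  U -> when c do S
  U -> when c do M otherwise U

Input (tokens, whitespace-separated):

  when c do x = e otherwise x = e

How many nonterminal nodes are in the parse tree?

4

[S [M when c do [M x = e] otherwise [M x = e]]]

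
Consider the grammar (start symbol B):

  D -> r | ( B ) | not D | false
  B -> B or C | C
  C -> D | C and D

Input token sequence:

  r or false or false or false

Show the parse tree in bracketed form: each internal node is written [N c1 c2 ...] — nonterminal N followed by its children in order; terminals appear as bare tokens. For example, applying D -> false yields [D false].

[B [B [B [B [C [D r]]] or [C [D false]]] or [C [D false]]] or [C [D false]]]

B
B or C
B or C or C
B or C or C or C
C or C or C or C
D or C or C or C
r or C or C or C
r or D or C or C
r or false or C or C
r or false or D or C
r or false or false or C
r or false or false or D
r or false or false or false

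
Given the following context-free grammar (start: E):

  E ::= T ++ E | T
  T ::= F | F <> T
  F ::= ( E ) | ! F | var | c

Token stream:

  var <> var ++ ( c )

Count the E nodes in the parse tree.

3

[E [T [F var] <> [T [F var]]] ++ [E [T [F ( [E [T [F c]]] )]]]]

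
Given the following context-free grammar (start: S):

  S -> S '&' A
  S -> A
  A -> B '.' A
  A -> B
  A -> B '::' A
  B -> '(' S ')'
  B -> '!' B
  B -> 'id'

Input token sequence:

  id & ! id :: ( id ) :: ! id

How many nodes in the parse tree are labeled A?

5

[S [S [A [B id]]] & [A [B ! [B id]] :: [A [B ( [S [A [B id]]] )] :: [A [B ! [B id]]]]]]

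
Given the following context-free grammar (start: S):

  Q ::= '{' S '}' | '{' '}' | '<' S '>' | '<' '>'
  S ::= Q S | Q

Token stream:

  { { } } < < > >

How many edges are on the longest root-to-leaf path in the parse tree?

5

[S [Q { [S [Q { }]] }] [S [Q < [S [Q < >]] >]]]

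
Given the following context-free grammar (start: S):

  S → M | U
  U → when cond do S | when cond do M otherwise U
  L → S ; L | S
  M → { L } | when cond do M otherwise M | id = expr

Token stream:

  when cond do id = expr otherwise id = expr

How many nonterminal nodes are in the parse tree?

[S [M when cond do [M id = expr] otherwise [M id = expr]]]

4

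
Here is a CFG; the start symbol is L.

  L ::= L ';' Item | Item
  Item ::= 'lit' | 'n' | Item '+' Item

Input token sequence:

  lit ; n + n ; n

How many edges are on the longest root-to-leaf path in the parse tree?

[L [L [L [Item lit]] ; [Item [Item n] + [Item n]]] ; [Item n]]

4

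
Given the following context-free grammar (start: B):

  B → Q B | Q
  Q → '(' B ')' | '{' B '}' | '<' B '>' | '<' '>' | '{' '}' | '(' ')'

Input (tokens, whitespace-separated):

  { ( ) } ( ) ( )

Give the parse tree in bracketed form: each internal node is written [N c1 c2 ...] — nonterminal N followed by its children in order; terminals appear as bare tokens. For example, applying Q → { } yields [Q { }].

B
Q B
{ B } B
{ Q } B
{ ( ) } B
{ ( ) } Q B
{ ( ) } ( ) B
{ ( ) } ( ) Q
{ ( ) } ( ) ( )

[B [Q { [B [Q ( )]] }] [B [Q ( )] [B [Q ( )]]]]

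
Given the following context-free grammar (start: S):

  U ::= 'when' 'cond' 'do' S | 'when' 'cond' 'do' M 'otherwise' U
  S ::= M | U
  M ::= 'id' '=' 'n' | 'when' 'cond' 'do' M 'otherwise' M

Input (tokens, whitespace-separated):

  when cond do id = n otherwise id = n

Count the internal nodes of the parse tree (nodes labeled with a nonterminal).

[S [M when cond do [M id = n] otherwise [M id = n]]]

4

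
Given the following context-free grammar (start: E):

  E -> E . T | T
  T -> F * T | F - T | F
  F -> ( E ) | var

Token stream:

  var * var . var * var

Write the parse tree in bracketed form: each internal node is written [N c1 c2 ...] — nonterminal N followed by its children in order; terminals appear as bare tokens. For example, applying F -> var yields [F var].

[E [E [T [F var] * [T [F var]]]] . [T [F var] * [T [F var]]]]

E
E . T
T . T
F * T . T
var * T . T
var * F . T
var * var . T
var * var . F * T
var * var . var * T
var * var . var * F
var * var . var * var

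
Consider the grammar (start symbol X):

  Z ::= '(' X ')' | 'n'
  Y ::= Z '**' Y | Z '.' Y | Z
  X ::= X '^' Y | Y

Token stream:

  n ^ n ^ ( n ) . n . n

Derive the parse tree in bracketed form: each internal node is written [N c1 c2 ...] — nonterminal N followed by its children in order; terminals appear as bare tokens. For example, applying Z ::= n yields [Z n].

X
X ^ Y
X ^ Y ^ Y
Y ^ Y ^ Y
Z ^ Y ^ Y
n ^ Y ^ Y
n ^ Z ^ Y
n ^ n ^ Y
n ^ n ^ Z . Y
n ^ n ^ ( X ) . Y
n ^ n ^ ( Y ) . Y
n ^ n ^ ( Z ) . Y
n ^ n ^ ( n ) . Y
n ^ n ^ ( n ) . Z . Y
n ^ n ^ ( n ) . n . Y
n ^ n ^ ( n ) . n . Z
n ^ n ^ ( n ) . n . n

[X [X [X [Y [Z n]]] ^ [Y [Z n]]] ^ [Y [Z ( [X [Y [Z n]]] )] . [Y [Z n] . [Y [Z n]]]]]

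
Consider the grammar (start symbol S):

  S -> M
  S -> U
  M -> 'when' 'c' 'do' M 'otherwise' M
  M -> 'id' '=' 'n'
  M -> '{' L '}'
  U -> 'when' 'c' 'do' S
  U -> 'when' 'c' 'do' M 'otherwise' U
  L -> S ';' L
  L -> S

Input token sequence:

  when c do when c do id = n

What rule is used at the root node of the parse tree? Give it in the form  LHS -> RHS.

S -> U

[S [U when c do [S [U when c do [S [M id = n]]]]]]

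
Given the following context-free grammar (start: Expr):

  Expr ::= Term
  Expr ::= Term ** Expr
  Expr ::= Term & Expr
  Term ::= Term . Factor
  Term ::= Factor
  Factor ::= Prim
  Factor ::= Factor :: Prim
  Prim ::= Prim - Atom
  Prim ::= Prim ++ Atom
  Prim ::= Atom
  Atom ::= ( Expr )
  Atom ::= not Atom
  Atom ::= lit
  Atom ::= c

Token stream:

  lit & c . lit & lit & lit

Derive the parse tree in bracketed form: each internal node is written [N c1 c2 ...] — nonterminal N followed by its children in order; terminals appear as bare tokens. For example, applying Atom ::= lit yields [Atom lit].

[Expr [Term [Factor [Prim [Atom lit]]]] & [Expr [Term [Term [Factor [Prim [Atom c]]]] . [Factor [Prim [Atom lit]]]] & [Expr [Term [Factor [Prim [Atom lit]]]] & [Expr [Term [Factor [Prim [Atom lit]]]]]]]]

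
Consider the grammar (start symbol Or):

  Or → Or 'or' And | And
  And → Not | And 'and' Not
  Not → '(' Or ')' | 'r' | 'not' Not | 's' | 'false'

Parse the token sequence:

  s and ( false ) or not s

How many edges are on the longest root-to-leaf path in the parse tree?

7

[Or [Or [And [And [Not s]] and [Not ( [Or [And [Not false]]] )]]] or [And [Not not [Not s]]]]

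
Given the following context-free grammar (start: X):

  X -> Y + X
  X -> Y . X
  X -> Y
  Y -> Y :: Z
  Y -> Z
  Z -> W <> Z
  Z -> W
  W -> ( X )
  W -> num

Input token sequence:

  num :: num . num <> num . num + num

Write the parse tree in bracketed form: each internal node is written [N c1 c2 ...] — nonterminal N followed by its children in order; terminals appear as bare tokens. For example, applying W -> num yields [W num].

[X [Y [Y [Z [W num]]] :: [Z [W num]]] . [X [Y [Z [W num] <> [Z [W num]]]] . [X [Y [Z [W num]]] + [X [Y [Z [W num]]]]]]]

X
Y . X
Y :: Z . X
Z :: Z . X
W :: Z . X
num :: Z . X
num :: W . X
num :: num . X
num :: num . Y . X
num :: num . Z . X
num :: num . W <> Z . X
num :: num . num <> Z . X
num :: num . num <> W . X
num :: num . num <> num . X
num :: num . num <> num . Y + X
num :: num . num <> num . Z + X
num :: num . num <> num . W + X
num :: num . num <> num . num + X
num :: num . num <> num . num + Y
num :: num . num <> num . num + Z
num :: num . num <> num . num + W
num :: num . num <> num . num + num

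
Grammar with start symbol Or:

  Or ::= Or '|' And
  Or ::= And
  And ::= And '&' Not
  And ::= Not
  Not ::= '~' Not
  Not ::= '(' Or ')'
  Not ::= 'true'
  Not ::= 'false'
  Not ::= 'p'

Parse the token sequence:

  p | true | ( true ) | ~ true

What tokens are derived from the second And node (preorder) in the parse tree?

[Or [Or [Or [Or [And [Not p]]] | [And [Not true]]] | [And [Not ( [Or [And [Not true]]] )]]] | [And [Not ~ [Not true]]]]

true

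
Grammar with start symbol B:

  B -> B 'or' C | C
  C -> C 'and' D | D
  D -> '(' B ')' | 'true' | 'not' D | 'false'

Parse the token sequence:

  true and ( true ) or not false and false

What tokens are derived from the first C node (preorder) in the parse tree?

[B [B [C [C [D true]] and [D ( [B [C [D true]]] )]]] or [C [C [D not [D false]]] and [D false]]]

true and ( true )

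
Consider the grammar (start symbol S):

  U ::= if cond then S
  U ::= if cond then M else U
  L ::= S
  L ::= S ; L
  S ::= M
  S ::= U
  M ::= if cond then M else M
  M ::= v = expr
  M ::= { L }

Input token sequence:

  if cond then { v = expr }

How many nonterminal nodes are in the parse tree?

7

[S [U if cond then [S [M { [L [S [M v = expr]]] }]]]]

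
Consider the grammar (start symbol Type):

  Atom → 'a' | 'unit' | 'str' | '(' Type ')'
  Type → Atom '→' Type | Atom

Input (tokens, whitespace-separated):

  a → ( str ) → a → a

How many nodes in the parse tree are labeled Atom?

[Type [Atom a] → [Type [Atom ( [Type [Atom str]] )] → [Type [Atom a] → [Type [Atom a]]]]]

5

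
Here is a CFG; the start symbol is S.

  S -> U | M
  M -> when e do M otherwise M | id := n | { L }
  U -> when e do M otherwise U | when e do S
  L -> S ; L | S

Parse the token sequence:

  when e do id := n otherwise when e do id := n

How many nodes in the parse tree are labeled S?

[S [U when e do [M id := n] otherwise [U when e do [S [M id := n]]]]]

2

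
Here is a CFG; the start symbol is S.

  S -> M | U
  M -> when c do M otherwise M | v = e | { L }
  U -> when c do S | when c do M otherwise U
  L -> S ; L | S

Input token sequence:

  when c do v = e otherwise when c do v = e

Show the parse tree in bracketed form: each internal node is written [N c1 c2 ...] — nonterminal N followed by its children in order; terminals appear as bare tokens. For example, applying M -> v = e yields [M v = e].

[S [U when c do [M v = e] otherwise [U when c do [S [M v = e]]]]]

S
U
when c do M otherwise U
when c do v = e otherwise U
when c do v = e otherwise when c do S
when c do v = e otherwise when c do M
when c do v = e otherwise when c do v = e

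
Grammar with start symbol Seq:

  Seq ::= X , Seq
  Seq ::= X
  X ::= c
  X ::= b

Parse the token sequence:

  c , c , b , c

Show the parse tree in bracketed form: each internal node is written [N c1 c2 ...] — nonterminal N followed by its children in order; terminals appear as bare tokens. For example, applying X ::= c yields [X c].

[Seq [X c] , [Seq [X c] , [Seq [X b] , [Seq [X c]]]]]

Seq
X , Seq
c , Seq
c , X , Seq
c , c , Seq
c , c , X , Seq
c , c , b , Seq
c , c , b , X
c , c , b , c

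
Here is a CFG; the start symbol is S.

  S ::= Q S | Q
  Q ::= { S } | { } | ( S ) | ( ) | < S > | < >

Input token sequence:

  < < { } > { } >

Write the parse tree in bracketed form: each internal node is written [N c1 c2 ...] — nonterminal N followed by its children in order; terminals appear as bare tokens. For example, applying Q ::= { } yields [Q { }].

S
Q
< S >
< Q S >
< < S > S >
< < Q > S >
< < { } > S >
< < { } > Q >
< < { } > { } >

[S [Q < [S [Q < [S [Q { }]] >] [S [Q { }]]] >]]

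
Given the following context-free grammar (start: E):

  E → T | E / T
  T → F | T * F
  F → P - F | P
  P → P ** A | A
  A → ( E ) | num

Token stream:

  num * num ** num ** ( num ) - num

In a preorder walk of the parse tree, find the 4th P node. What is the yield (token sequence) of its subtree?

[E [T [T [F [P [A num]]]] * [F [P [P [P [A num]] ** [A num]] ** [A ( [E [T [F [P [A num]]]]] )]] - [F [P [A num]]]]]]

num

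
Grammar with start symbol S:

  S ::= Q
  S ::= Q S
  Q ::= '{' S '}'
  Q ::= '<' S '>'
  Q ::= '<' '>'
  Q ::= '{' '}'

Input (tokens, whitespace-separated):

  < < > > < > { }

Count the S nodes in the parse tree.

4

[S [Q < [S [Q < >]] >] [S [Q < >] [S [Q { }]]]]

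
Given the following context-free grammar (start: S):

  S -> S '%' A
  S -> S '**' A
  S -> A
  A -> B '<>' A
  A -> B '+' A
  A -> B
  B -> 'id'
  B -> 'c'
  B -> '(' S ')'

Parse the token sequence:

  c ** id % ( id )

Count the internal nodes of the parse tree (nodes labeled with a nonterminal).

[S [S [S [A [B c]]] ** [A [B id]]] % [A [B ( [S [A [B id]]] )]]]

12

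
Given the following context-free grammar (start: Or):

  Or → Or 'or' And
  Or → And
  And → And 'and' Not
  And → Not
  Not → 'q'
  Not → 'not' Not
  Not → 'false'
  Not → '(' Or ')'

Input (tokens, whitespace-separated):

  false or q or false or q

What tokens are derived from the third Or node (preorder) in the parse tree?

false or q

[Or [Or [Or [Or [And [Not false]]] or [And [Not q]]] or [And [Not false]]] or [And [Not q]]]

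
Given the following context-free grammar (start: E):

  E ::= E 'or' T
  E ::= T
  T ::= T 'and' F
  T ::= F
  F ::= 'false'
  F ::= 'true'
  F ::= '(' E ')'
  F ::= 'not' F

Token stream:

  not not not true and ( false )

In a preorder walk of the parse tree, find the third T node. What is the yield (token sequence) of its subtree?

[E [T [T [F not [F not [F not [F true]]]]] and [F ( [E [T [F false]]] )]]]

false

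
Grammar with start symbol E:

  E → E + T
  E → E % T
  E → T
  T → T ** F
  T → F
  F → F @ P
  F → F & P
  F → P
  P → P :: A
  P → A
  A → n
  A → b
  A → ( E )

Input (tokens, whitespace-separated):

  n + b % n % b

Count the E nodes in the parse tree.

4

[E [E [E [E [T [F [P [A n]]]]] + [T [F [P [A b]]]]] % [T [F [P [A n]]]]] % [T [F [P [A b]]]]]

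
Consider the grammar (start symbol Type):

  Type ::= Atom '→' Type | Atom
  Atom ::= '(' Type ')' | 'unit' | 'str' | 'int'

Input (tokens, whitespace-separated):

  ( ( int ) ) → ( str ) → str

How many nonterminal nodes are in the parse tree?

[Type [Atom ( [Type [Atom ( [Type [Atom int]] )]] )] → [Type [Atom ( [Type [Atom str]] )] → [Type [Atom str]]]]

12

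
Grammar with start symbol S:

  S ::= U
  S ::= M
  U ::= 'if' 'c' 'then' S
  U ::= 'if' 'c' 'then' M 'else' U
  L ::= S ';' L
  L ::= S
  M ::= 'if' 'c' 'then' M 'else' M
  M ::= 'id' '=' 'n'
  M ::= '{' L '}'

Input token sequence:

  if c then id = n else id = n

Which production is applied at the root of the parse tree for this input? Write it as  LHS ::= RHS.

S ::= M

[S [M if c then [M id = n] else [M id = n]]]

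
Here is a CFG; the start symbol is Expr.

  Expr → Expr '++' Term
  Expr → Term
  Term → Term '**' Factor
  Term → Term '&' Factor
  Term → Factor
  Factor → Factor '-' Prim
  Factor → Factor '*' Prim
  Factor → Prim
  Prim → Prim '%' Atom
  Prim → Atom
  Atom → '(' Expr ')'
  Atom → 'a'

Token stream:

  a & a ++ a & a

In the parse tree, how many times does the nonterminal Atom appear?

4

[Expr [Expr [Term [Term [Factor [Prim [Atom a]]]] & [Factor [Prim [Atom a]]]]] ++ [Term [Term [Factor [Prim [Atom a]]]] & [Factor [Prim [Atom a]]]]]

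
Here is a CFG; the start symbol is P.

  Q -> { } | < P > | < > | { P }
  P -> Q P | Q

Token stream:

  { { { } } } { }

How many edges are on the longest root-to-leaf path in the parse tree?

6

[P [Q { [P [Q { [P [Q { }]] }]] }] [P [Q { }]]]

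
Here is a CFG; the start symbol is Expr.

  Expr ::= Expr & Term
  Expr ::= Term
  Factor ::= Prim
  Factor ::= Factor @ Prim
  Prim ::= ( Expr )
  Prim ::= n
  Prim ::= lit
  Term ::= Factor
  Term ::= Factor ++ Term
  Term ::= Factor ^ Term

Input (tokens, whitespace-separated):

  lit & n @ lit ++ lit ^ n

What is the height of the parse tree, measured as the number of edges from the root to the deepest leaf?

6

[Expr [Expr [Term [Factor [Prim lit]]]] & [Term [Factor [Factor [Prim n]] @ [Prim lit]] ++ [Term [Factor [Prim lit]] ^ [Term [Factor [Prim n]]]]]]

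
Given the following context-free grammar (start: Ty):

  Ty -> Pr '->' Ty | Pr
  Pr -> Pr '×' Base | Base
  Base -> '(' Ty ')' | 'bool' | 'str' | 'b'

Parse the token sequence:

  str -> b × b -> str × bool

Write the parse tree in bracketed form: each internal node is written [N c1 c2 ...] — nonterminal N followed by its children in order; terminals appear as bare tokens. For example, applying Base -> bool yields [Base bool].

Ty
Pr -> Ty
Base -> Ty
str -> Ty
str -> Pr -> Ty
str -> Pr × Base -> Ty
str -> Base × Base -> Ty
str -> b × Base -> Ty
str -> b × b -> Ty
str -> b × b -> Pr
str -> b × b -> Pr × Base
str -> b × b -> Base × Base
str -> b × b -> str × Base
str -> b × b -> str × bool

[Ty [Pr [Base str]] -> [Ty [Pr [Pr [Base b]] × [Base b]] -> [Ty [Pr [Pr [Base str]] × [Base bool]]]]]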